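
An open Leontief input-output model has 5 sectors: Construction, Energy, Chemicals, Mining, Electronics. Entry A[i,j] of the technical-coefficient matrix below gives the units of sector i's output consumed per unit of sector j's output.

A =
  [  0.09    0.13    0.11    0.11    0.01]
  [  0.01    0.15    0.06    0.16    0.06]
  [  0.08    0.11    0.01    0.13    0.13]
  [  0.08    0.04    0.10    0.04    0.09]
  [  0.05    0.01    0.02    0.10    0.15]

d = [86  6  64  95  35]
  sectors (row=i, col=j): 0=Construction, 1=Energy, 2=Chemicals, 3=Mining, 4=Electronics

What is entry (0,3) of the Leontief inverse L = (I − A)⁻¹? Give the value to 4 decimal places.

Form M = I − A:
  [  0.91   -0.13   -0.11   -0.11   -0.01]
  [ -0.01    0.85   -0.06   -0.16   -0.06]
  [ -0.08   -0.11    0.99   -0.13   -0.13]
  [ -0.08   -0.04   -0.10    0.96   -0.09]
  [ -0.05   -0.01   -0.02   -0.10    0.85]
Leontief inverse L = M⁻¹:
  [  1.1362    0.2044    0.1596    0.1934    0.0727]
  [  0.0502    1.2103    0.1052    0.2349    0.1270]
  [  0.1239    0.1680    1.0588    0.2061    0.1971]
  [  0.1176    0.0888    0.1328    1.1030    0.1447]
  [  0.0842    0.0407    0.0512    0.1488    1.2039]
Total output x = L · d:
  x_0 = 1.1362·86 + 0.2044·6 + 0.1596·64 + 0.1934·95 + 0.0727·35 = 130.0758
  x_1 = 0.0502·86 + 1.2103·6 + 0.1052·64 + 0.2349·95 + 0.1270·35 = 45.0769
  x_2 = 0.1239·86 + 0.1680·6 + 1.0588·64 + 0.2061·95 + 0.1971·35 = 105.9058
  x_3 = 0.1176·86 + 0.0888·6 + 0.1328·64 + 1.1030·95 + 0.1447·35 = 128.9917
  x_4 = 0.0842·86 + 0.0407·6 + 0.0512·64 + 0.1488·95 + 1.2039·35 = 67.0257

L[0,3] = 0.1934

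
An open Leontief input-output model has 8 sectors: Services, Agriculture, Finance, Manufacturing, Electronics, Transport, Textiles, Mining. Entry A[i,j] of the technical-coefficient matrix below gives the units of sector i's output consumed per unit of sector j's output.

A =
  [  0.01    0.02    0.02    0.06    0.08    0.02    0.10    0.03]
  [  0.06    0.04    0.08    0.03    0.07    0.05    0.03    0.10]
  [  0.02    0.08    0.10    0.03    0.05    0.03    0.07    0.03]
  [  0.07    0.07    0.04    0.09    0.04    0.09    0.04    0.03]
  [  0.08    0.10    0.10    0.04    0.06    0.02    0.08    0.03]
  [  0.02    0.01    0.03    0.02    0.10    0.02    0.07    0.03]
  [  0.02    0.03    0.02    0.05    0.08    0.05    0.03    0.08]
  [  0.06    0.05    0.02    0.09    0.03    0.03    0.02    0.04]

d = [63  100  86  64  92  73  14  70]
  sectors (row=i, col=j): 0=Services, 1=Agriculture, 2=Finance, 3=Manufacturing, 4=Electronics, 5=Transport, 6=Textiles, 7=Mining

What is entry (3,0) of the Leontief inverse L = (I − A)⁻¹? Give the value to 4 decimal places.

L[3,0] = 0.1036

Form M = I − A:
  [  0.99   -0.02   -0.02   -0.06   -0.08   -0.02   -0.10   -0.03]
  [ -0.06    0.96   -0.08   -0.03   -0.07   -0.05   -0.03   -0.10]
  [ -0.02   -0.08    0.90   -0.03   -0.05   -0.03   -0.07   -0.03]
  [ -0.07   -0.07   -0.04    0.91   -0.04   -0.09   -0.04   -0.03]
  [ -0.08   -0.10   -0.10   -0.04    0.94   -0.02   -0.08   -0.03]
  [ -0.02   -0.01   -0.03   -0.02   -0.10    0.98   -0.07   -0.03]
  [ -0.02   -0.03   -0.02   -0.05   -0.08   -0.05    0.97   -0.08]
  [ -0.06   -0.05   -0.02   -0.09   -0.03   -0.03   -0.02    0.96]
Leontief inverse L = M⁻¹:
  [  1.0371    0.0521    0.0503    0.0907    0.1163    0.0445    0.1299    0.0581]
  [  0.0935    1.0810    0.1214    0.0698    0.1166    0.0774    0.0727    0.1336]
  [  0.0494    0.1178    1.1416    0.0625    0.0936    0.0571    0.1069    0.0651]
  [  0.1036    0.1080    0.0797    1.1298    0.0914    0.1220    0.0841    0.0660]
  [  0.1158    0.1453    0.1492    0.0818    1.1148    0.0534    0.1279    0.0731]
  [  0.0437    0.0397    0.0592    0.0455    0.1324    1.0387    0.0989    0.0536]
  [  0.0496    0.0631    0.0518    0.0827    0.1168    0.0733    1.0623    0.1068]
  [  0.0864    0.0792    0.0483    0.1222    0.0653    0.0551    0.0512    1.0660]
Total output x = L · d:
  x_0 = 1.0371·63 + 0.0521·100 + 0.0503·86 + 0.0907·64 + 0.1163·92 + 0.0445·73 + 0.1299·14 + 0.0581·70 = 100.5127
  x_1 = 0.0935·63 + 1.0810·100 + 0.1214·86 + 0.0698·64 + 0.1166·92 + 0.0774·73 + 0.0727·14 + 0.1336·70 = 155.6368
  x_2 = 0.0494·63 + 0.1178·100 + 1.1416·86 + 0.0625·64 + 0.0936·92 + 0.0571·73 + 0.1069·14 + 0.0651·70 = 135.8919
  x_3 = 0.1036·63 + 0.1080·100 + 0.0797·86 + 1.1298·64 + 0.0914·92 + 0.1220·73 + 0.0841·14 + 0.0660·70 = 119.5946
  x_4 = 0.1158·63 + 0.1453·100 + 0.1492·86 + 0.0818·64 + 1.1148·92 + 0.0534·73 + 0.1279·14 + 0.0731·70 = 153.2614
  x_5 = 0.0437·63 + 0.0397·100 + 0.0592·86 + 0.0455·64 + 0.1324·92 + 1.0387·73 + 0.0989·14 + 0.0536·70 = 107.8733
  x_6 = 0.0496·63 + 0.0631·100 + 0.0518·86 + 0.0827·64 + 0.1168·92 + 0.0733·73 + 1.0623·14 + 0.1068·70 = 57.6167
  x_7 = 0.0864·63 + 0.0792·100 + 0.0483·86 + 0.1222·64 + 0.0653·92 + 0.0551·73 + 0.0512·14 + 1.0660·70 = 110.7087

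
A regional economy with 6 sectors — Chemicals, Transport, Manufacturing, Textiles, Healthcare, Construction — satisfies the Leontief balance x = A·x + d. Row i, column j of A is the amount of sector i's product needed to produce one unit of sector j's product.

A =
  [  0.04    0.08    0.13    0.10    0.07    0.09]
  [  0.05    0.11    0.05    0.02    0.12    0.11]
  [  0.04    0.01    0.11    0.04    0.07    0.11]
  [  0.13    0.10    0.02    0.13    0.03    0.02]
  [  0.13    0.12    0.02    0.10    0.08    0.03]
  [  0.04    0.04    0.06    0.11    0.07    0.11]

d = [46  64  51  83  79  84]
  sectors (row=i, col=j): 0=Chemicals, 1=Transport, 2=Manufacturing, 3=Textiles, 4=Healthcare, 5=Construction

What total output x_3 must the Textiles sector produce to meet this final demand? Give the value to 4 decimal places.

135.9381

Form M = I − A:
  [  0.96   -0.08   -0.13   -0.10   -0.07   -0.09]
  [ -0.05    0.89   -0.05   -0.02   -0.12   -0.11]
  [ -0.04   -0.01    0.89   -0.04   -0.07   -0.11]
  [ -0.13   -0.10   -0.02    0.87   -0.03   -0.02]
  [ -0.13   -0.12   -0.02   -0.10    0.92   -0.03]
  [ -0.04   -0.04   -0.06   -0.11   -0.07    0.89]
Leontief inverse L = M⁻¹:
  [  1.1059    0.1467    0.1877    0.1751    0.1356    0.1617]
  [  0.1100    1.1776    0.1003    0.0881    0.1860    0.1773]
  [  0.0871    0.0551    1.1554    0.0987    0.1175    0.1646]
  [  0.1890    0.1676    0.0712    1.1982    0.0867    0.0785]
  [  0.1963    0.1970    0.0759    0.1745    1.1464    0.0961]
  [  0.0993    0.0994    0.1056    0.1803    0.1233    1.1672]
Total output x = L · d:
  x_0 = 1.1059·46 + 0.1467·64 + 0.1877·51 + 0.1751·83 + 0.1356·79 + 0.1617·84 = 108.6650
  x_1 = 0.1100·46 + 1.1776·64 + 0.1003·51 + 0.0881·83 + 0.1860·79 + 0.1773·84 = 122.4416
  x_2 = 0.0871·46 + 0.0551·64 + 1.1554·51 + 0.0987·83 + 0.1175·79 + 0.1646·84 = 97.7638
  x_3 = 0.1890·46 + 0.1676·64 + 0.0712·51 + 1.1982·83 + 0.0867·79 + 0.0785·84 = 135.9381
  x_4 = 0.1963·46 + 0.1970·64 + 0.0759·51 + 0.1745·83 + 1.1464·79 + 0.0961·84 = 138.6309
  x_5 = 0.0993·46 + 0.0994·64 + 0.1056·51 + 0.1803·83 + 0.1233·79 + 1.1672·84 = 139.0645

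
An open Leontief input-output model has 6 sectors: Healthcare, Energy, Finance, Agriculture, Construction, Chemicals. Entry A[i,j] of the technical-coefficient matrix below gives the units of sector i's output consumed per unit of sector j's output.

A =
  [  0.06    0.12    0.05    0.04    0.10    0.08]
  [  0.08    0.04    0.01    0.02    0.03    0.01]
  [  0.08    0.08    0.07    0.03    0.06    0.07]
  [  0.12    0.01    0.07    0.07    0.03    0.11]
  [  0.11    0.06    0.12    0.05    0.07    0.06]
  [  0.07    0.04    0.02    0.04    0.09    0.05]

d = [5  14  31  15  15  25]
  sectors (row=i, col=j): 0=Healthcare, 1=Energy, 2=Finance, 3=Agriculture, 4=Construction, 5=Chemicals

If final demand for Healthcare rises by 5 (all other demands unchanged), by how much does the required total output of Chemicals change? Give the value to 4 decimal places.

Form M = I − A:
  [  0.94   -0.12   -0.05   -0.04   -0.10   -0.08]
  [ -0.08    0.96   -0.01   -0.02   -0.03   -0.01]
  [ -0.08   -0.08    0.93   -0.03   -0.06   -0.07]
  [ -0.12   -0.01   -0.07    0.93   -0.03   -0.11]
  [ -0.11   -0.06   -0.12   -0.05    0.93   -0.06]
  [ -0.07   -0.04   -0.02   -0.04   -0.09    0.95]
Leontief inverse L = M⁻¹:
  [  1.1196    0.1621    0.0883    0.0674    0.1450    0.1195]
  [  0.1049    1.0617    0.0267    0.0322    0.0511    0.0289]
  [  0.1306    0.1195    1.1029    0.0538    0.1011    0.1061]
  [  0.1744    0.0534    0.1060    1.0982    0.0778    0.1551]
  [  0.1727    0.1106    0.1635    0.0800    1.1210    0.1078]
  [  0.1134    0.0719    0.0508    0.0613    0.1244    1.0816]
Total output x = L · d:
  x_0 = 1.1196·5 + 0.1621·14 + 0.0883·31 + 0.0674·15 + 0.1450·15 + 0.1195·25 = 16.7777
  x_1 = 0.1049·5 + 1.0617·14 + 0.0267·31 + 0.0322·15 + 0.0511·15 + 0.0289·25 = 18.1886
  x_2 = 0.1306·5 + 0.1195·14 + 1.1029·31 + 0.0538·15 + 0.1011·15 + 0.1061·25 = 41.4941
  x_3 = 0.1744·5 + 0.0534·14 + 0.1060·31 + 1.0982·15 + 0.0778·15 + 0.1551·25 = 26.4222
  x_4 = 0.1727·5 + 0.1106·14 + 0.1635·31 + 0.0800·15 + 1.1210·15 + 0.1078·25 = 28.1890
  x_5 = 0.1134·5 + 0.0719·14 + 0.0508·31 + 0.0613·15 + 0.1244·15 + 1.0816·25 = 32.9745
Δx_5 = L[5,0] · Δd_0 = 0.1134 · 5 = 0.5669

0.5669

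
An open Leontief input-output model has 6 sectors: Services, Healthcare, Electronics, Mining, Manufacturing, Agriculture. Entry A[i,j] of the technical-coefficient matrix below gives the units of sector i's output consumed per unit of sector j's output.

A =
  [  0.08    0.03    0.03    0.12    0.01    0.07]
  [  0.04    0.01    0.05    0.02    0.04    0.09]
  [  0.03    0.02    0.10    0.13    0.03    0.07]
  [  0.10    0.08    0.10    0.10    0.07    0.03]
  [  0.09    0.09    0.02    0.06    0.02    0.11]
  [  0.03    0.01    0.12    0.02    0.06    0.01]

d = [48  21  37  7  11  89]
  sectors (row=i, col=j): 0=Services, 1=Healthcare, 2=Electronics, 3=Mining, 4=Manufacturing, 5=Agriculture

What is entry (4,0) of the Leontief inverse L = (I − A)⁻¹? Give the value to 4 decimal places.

Form M = I − A:
  [  0.92   -0.03   -0.03   -0.12   -0.01   -0.07]
  [ -0.04    0.99   -0.05   -0.02   -0.04   -0.09]
  [ -0.03   -0.02    0.90   -0.13   -0.03   -0.07]
  [ -0.10   -0.08   -0.10    0.90   -0.07   -0.03]
  [ -0.09   -0.09   -0.02   -0.06    0.98   -0.11]
  [ -0.03   -0.01   -0.12   -0.02   -0.06    0.99]
Leontief inverse L = M⁻¹:
  [  1.1160    0.0526    0.0722    0.1648    0.0335    0.0975]
  [  0.0614    1.0236    0.0803    0.0487    0.0551    0.1107]
  [  0.0683    0.0463    1.1511    0.1825    0.0571    0.1023]
  [  0.1485    0.1114    0.1530    1.1638    0.0986    0.0777]
  [  0.1246    0.1096    0.0636    0.1010    1.0440    0.1423]
  [  0.0533    0.0264    0.1495    0.0572    0.0738    1.0368]
Total output x = L · d:
  x_0 = 1.1160·48 + 0.0526·21 + 0.0722·37 + 0.1648·7 + 0.0335·11 + 0.0975·89 = 67.5420
  x_1 = 0.0614·48 + 1.0236·21 + 0.0803·37 + 0.0487·7 + 0.0551·11 + 0.1107·89 = 38.2133
  x_2 = 0.0683·48 + 0.0463·21 + 1.1511·37 + 0.1825·7 + 0.0571·11 + 0.1023·89 = 57.8553
  x_3 = 0.1485·48 + 0.1114·21 + 0.1530·37 + 1.1638·7 + 0.0986·11 + 0.0777·89 = 31.2725
  x_4 = 0.1246·48 + 0.1096·21 + 0.0636·37 + 0.1010·7 + 1.0440·11 + 0.1423·89 = 35.4954
  x_5 = 0.0533·48 + 0.0264·21 + 0.1495·37 + 0.0572·7 + 0.0738·11 + 1.0368·89 = 102.1275

L[4,0] = 0.1246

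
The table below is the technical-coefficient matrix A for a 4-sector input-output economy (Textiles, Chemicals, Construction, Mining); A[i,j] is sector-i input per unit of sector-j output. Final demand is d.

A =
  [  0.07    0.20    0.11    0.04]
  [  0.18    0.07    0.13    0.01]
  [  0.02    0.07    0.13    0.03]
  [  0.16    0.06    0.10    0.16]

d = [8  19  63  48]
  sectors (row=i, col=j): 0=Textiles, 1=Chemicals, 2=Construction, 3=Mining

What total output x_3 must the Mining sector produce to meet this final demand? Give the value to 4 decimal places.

Form M = I − A:
  [  0.93   -0.20   -0.11   -0.04]
  [ -0.18    0.93   -0.13   -0.01]
  [ -0.02   -0.07    0.87   -0.03]
  [ -0.16   -0.06   -0.10    0.84]
Leontief inverse L = M⁻¹:
  [  1.1416    0.2640    0.1912    0.0643]
  [  0.2310    1.1423    0.2036    0.0319]
  [  0.0531    0.1030    1.1768    0.0458]
  [  0.2403    0.1441    0.1910    1.2105]
Total output x = L · d:
  x_0 = 1.1416·8 + 0.2640·19 + 0.1912·63 + 0.0643·48 = 29.2814
  x_1 = 0.2310·8 + 1.1423·19 + 0.2036·63 + 0.0319·48 = 37.9051
  x_2 = 0.0531·8 + 0.1030·19 + 1.1768·63 + 0.0458·48 = 78.7160
  x_3 = 0.2403·8 + 0.1441·19 + 0.1910·63 + 1.2105·48 = 74.7987

74.7987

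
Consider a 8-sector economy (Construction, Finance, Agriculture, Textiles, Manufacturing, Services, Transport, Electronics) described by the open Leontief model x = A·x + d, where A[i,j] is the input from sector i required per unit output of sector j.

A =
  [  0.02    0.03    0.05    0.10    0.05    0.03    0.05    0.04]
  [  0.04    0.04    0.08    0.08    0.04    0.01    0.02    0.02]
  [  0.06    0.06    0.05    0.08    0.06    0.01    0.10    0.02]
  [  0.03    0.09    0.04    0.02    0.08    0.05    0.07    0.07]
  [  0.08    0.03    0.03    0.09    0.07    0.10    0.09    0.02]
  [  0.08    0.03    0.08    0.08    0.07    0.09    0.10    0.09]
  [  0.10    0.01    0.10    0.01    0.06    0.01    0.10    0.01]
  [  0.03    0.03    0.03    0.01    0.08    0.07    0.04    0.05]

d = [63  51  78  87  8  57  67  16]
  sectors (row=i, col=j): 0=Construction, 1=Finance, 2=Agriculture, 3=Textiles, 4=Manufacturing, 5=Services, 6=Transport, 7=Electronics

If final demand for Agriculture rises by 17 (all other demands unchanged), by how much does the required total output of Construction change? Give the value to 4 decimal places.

1.4760

Form M = I − A:
  [  0.98   -0.03   -0.05   -0.10   -0.05   -0.03   -0.05   -0.04]
  [ -0.04    0.96   -0.08   -0.08   -0.04   -0.01   -0.02   -0.02]
  [ -0.06   -0.06    0.95   -0.08   -0.06   -0.01   -0.10   -0.02]
  [ -0.03   -0.09   -0.04    0.98   -0.08   -0.05   -0.07   -0.07]
  [ -0.08   -0.03   -0.03   -0.09    0.93   -0.10   -0.09   -0.02]
  [ -0.08   -0.03   -0.08   -0.08   -0.07    0.91   -0.10   -0.09]
  [ -0.10   -0.01   -0.10   -0.01   -0.06   -0.01    0.90   -0.01]
  [ -0.03   -0.03   -0.03   -0.01   -0.08   -0.07   -0.04    0.95]
Leontief inverse L = M⁻¹:
  [  1.0569    0.0590    0.0868    0.1349    0.0932    0.0603    0.0991    0.0662]
  [  0.0705    1.0670    0.1115    0.1143    0.0769    0.0339    0.0622    0.0417]
  [  0.1040    0.0909    1.0957    0.1227    0.1078    0.0403    0.1564    0.0461]
  [  0.0764    0.1189    0.0867    1.0663    0.1297    0.0866    0.1264    0.0984]
  [  0.1346    0.0664    0.0854    0.1439    1.1296    0.1444    0.1612    0.0586]
  [  0.1437    0.0730    0.1439    0.1418    0.1417    1.1417    0.1836    0.1341]
  [  0.1419    0.0357    0.1416    0.0534    0.1028    0.0360    1.1554    0.0314]
  [  0.0676    0.0521    0.0655    0.0478    0.1200    0.1030    0.0871    1.0747]
Total output x = L · d:
  x_0 = 1.0569·63 + 0.0590·51 + 0.0868·78 + 0.1349·87 + 0.0932·8 + 0.0603·57 + 0.0991·67 + 0.0662·16 = 99.9902
  x_1 = 0.0705·63 + 1.0670·51 + 0.1115·78 + 0.1143·87 + 0.0769·8 + 0.0339·57 + 0.0622·67 + 0.0417·16 = 84.8831
  x_2 = 0.1040·63 + 0.0909·51 + 1.0957·78 + 0.1227·87 + 0.1078·8 + 0.0403·57 + 0.1564·67 + 0.0461·16 = 121.7095
  x_3 = 0.0764·63 + 0.1189·51 + 0.0867·78 + 1.0663·87 + 0.1297·8 + 0.0866·57 + 0.1264·67 + 0.0984·16 = 126.4201
  x_4 = 0.1346·63 + 0.0664·51 + 0.0854·78 + 0.1439·87 + 1.1296·8 + 0.1444·57 + 0.1612·67 + 0.0586·16 = 60.0507
  x_5 = 0.1437·63 + 0.0730·51 + 0.1439·78 + 0.1418·87 + 0.1417·8 + 1.1417·57 + 0.1836·67 + 0.1341·16 = 116.9978
  x_6 = 0.1419·63 + 0.0357·51 + 0.1416·78 + 0.0534·87 + 0.1028·8 + 0.0360·57 + 1.1554·67 + 0.0314·16 = 107.2406
  x_7 = 0.0676·63 + 0.0521·51 + 0.0655·78 + 0.0478·87 + 0.1200·8 + 0.1030·57 + 0.0871·67 + 1.0747·16 = 46.0476
Δx_0 = L[0,2] · Δd_2 = 0.0868 · 17 = 1.4760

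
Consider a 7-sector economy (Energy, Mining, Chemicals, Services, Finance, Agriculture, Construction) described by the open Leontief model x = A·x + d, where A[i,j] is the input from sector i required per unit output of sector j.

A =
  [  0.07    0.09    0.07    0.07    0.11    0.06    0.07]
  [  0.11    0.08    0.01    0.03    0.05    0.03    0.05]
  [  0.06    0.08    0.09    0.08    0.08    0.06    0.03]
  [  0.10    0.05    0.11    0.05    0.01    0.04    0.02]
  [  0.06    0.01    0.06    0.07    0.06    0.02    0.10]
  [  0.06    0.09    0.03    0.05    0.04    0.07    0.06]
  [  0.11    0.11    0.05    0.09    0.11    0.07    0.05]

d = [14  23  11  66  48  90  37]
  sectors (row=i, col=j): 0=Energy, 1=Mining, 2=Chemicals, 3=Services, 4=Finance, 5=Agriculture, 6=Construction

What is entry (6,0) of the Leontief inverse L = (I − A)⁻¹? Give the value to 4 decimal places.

L[6,0] = 0.1962

Form M = I − A:
  [  0.93   -0.09   -0.07   -0.07   -0.11   -0.06   -0.07]
  [ -0.11    0.92   -0.01   -0.03   -0.05   -0.03   -0.05]
  [ -0.06   -0.08    0.91   -0.08   -0.08   -0.06   -0.03]
  [ -0.10   -0.05   -0.11    0.95   -0.01   -0.04   -0.02]
  [ -0.06   -0.01   -0.06   -0.07    0.94   -0.02   -0.10]
  [ -0.06   -0.09   -0.03   -0.05   -0.04    0.93   -0.06]
  [ -0.11   -0.11   -0.05   -0.09   -0.11   -0.07    0.95]
Leontief inverse L = M⁻¹:
  [  1.1491    0.1578    0.1278    0.1307    0.1743    0.1062    0.1248]
  [  0.1649    1.1287    0.0469    0.0705    0.0971    0.0619    0.0886]
  [  0.1287    0.1396    1.1427    0.1325    0.1344    0.1009    0.0762]
  [  0.1550    0.1028    0.1547    1.0939    0.0581    0.0758    0.0556]
  [  0.1183    0.0613    0.1066    0.1174    1.1098    0.0558    0.1381]
  [  0.1203    0.1439    0.0698    0.0934    0.0874    1.1056    0.0996]
  [  0.1962    0.1837    0.1125    0.1544    0.1789    0.1199    1.1100]
Total output x = L · d:
  x_0 = 1.1491·14 + 0.1578·23 + 0.1278·11 + 0.1307·66 + 0.1743·48 + 0.1062·90 + 0.1248·37 = 52.2902
  x_1 = 0.1649·14 + 1.1287·23 + 0.0469·11 + 0.0705·66 + 0.0971·48 + 0.0619·90 + 0.0886·37 = 46.9484
  x_2 = 0.1287·14 + 0.1396·23 + 1.1427·11 + 0.1325·66 + 0.1344·48 + 0.1009·90 + 0.0762·37 = 44.6769
  x_3 = 0.1550·14 + 0.1028·23 + 0.1547·11 + 1.0939·66 + 0.0581·48 + 0.0758·90 + 0.0556·37 = 90.0989
  x_4 = 0.1183·14 + 0.0613·23 + 0.1066·11 + 0.1174·66 + 1.1098·48 + 0.0558·90 + 0.1381·37 = 75.3884
  x_5 = 0.1203·14 + 0.1439·23 + 0.0698·11 + 0.0934·66 + 0.0874·48 + 1.1056·90 + 0.0996·37 = 119.3057
  x_6 = 0.1962·14 + 0.1837·23 + 0.1125·11 + 0.1544·66 + 0.1789·48 + 0.1199·90 + 1.1100·37 = 78.8454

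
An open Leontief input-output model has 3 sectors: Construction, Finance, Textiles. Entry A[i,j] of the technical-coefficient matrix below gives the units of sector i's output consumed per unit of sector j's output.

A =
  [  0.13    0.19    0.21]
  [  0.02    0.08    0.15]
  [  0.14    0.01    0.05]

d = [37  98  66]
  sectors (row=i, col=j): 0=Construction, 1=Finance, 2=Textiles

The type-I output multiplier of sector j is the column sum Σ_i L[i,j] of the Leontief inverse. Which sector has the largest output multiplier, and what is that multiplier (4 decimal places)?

Form M = I − A:
  [  0.87   -0.19   -0.21]
  [ -0.02    0.92   -0.15]
  [ -0.14   -0.01    0.95]
Leontief inverse L = M⁻¹:
  [  1.2045    0.2521    0.3061]
  [  0.0552    1.1004    0.1860]
  [  0.1781    0.0487    1.0997]
Total output x = L · d:
  x_0 = 1.2045·37 + 0.2521·98 + 0.3061·66 = 89.4683
  x_1 = 0.0552·37 + 1.1004·98 + 0.1860·66 = 122.1533
  x_2 = 0.1781·37 + 0.0487·98 + 1.0997·66 = 83.9443
Output multipliers (column sums of L):
  Construction: 1.4378
  Finance: 1.4012
  Textiles: 1.5917

Textiles (1.5917)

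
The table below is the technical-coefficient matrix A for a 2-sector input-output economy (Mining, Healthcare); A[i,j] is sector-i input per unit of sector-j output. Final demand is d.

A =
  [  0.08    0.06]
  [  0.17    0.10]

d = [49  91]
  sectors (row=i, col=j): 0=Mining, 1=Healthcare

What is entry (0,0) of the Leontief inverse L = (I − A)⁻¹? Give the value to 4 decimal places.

L[0,0] = 1.1005

Form M = I − A:
  [  0.92   -0.06]
  [ -0.17    0.90]
Leontief inverse L = M⁻¹:
  [  1.1005    0.0734]
  [  0.2079    1.1250]
Total output x = L · d:
  x_0 = 1.1005·49 + 0.0734·91 = 60.6016
  x_1 = 0.2079·49 + 1.1250·91 = 112.5581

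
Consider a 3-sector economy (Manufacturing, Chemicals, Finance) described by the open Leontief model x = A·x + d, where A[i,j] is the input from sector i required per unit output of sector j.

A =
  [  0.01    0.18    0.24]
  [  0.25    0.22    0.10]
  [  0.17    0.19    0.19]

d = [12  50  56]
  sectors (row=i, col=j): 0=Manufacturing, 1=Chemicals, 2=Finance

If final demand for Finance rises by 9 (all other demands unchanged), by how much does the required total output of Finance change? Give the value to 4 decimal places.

Form M = I − A:
  [  0.99   -0.18   -0.24]
  [ -0.25    0.78   -0.10]
  [ -0.17   -0.19    0.81]
Leontief inverse L = M⁻¹:
  [  1.1696    0.3653    0.3916]
  [  0.4189    1.4527    0.3035]
  [  0.3437    0.4174    1.3880]
Total output x = L · d:
  x_0 = 1.1696·12 + 0.3653·50 + 0.3916·56 = 54.2331
  x_1 = 0.4189·12 + 1.4527·50 + 0.3035·56 = 94.6543
  x_2 = 0.3437·12 + 0.4174·50 + 1.3880·56 = 102.7209
Δx_2 = L[2,2] · Δd_2 = 1.3880 · 9 = 12.4916

12.4916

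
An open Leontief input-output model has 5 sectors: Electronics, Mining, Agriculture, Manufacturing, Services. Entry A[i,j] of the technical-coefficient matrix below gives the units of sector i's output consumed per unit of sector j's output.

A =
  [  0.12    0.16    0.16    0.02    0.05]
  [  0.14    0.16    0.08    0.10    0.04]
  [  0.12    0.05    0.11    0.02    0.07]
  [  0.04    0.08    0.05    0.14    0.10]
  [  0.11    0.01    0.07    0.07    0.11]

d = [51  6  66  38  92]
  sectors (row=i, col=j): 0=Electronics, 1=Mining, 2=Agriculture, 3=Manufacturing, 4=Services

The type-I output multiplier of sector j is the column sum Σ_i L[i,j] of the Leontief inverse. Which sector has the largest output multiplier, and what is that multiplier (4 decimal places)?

Electronics (1.9622)

Form M = I − A:
  [  0.88   -0.16   -0.16   -0.02   -0.05]
  [ -0.14    0.84   -0.08   -0.10   -0.04]
  [ -0.12   -0.05    0.89   -0.02   -0.07]
  [ -0.04   -0.08   -0.05    0.86   -0.10]
  [ -0.11   -0.01   -0.07   -0.07    0.89]
Leontief inverse L = M⁻¹:
  [  1.2294    0.2577    0.2569    0.0734    0.1091]
  [  0.2455    1.2646    0.1752    0.1652    0.1030]
  [  0.1961    0.1143    1.1813    0.0547    0.1152]
  [  0.1122    0.1440    0.1127    1.1975    0.1562]
  [  0.1790    0.0664    0.1355    0.1094    1.1596]
Total output x = L · d:
  x_0 = 1.2294·51 + 0.2577·6 + 0.2569·66 + 0.0734·38 + 0.1091·92 = 94.0263
  x_1 = 0.2455·51 + 1.2646·6 + 0.1752·66 + 0.1652·38 + 0.1030·92 = 47.4191
  x_2 = 0.1961·51 + 0.1143·6 + 1.1813·66 + 0.0547·38 + 0.1152·92 = 101.3298
  x_3 = 0.1122·51 + 0.1440·6 + 0.1127·66 + 1.1975·38 + 0.1562·92 = 73.8974
  x_4 = 0.1790·51 + 0.0664·6 + 0.1355·66 + 0.1094·38 + 1.1596·92 = 129.3067
Output multipliers (column sums of L):
  Electronics: 1.9622
  Mining: 1.8470
  Agriculture: 1.8615
  Manufacturing: 1.6002
  Services: 1.6430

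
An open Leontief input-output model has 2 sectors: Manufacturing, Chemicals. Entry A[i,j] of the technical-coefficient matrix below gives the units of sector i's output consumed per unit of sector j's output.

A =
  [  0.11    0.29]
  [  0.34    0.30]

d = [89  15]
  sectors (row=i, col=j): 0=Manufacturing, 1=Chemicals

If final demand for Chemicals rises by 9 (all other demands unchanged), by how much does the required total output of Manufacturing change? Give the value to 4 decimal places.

4.9771

Form M = I − A:
  [  0.89   -0.29]
  [ -0.34    0.70]
Leontief inverse L = M⁻¹:
  [  1.3349    0.5530]
  [  0.6484    1.6972]
Total output x = L · d:
  x_0 = 1.3349·89 + 0.5530·15 = 127.0976
  x_1 = 0.6484·89 + 1.6972·15 = 83.1617
Δx_0 = L[0,1] · Δd_1 = 0.5530 · 9 = 4.9771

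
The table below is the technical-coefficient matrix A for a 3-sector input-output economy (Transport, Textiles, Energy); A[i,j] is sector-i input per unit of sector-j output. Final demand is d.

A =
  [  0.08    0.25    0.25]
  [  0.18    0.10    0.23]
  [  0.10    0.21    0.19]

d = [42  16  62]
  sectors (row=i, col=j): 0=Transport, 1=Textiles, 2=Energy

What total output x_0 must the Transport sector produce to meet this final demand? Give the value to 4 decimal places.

90.8983

Form M = I − A:
  [  0.92   -0.25   -0.25]
  [ -0.18    0.90   -0.23]
  [ -0.10   -0.21    0.81]
Leontief inverse L = M⁻¹:
  [  1.2329    0.4619    0.5117]
  [  0.3057    1.3045    0.4648]
  [  0.2315    0.3952    1.4182]
Total output x = L · d:
  x_0 = 1.2329·42 + 0.4619·16 + 0.5117·62 = 90.8983
  x_1 = 0.3057·42 + 1.3045·16 + 0.4648·62 = 62.5292
  x_2 = 0.2315·42 + 0.3952·16 + 1.4182·62 = 103.9765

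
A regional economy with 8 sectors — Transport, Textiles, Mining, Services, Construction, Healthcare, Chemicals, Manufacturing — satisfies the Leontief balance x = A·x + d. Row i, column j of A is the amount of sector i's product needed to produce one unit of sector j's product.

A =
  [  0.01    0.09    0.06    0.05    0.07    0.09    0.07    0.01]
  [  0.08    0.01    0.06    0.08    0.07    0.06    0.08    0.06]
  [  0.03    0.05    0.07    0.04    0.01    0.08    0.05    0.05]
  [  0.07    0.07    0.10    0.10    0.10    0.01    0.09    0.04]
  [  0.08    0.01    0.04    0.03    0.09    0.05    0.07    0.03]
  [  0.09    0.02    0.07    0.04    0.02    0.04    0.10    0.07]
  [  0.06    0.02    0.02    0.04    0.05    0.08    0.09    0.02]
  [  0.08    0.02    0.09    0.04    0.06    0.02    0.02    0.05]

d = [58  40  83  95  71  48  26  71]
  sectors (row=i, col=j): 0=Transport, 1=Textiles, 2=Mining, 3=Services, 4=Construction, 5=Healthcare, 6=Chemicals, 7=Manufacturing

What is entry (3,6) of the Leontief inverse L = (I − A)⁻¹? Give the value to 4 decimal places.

Form M = I − A:
  [  0.99   -0.09   -0.06   -0.05   -0.07   -0.09   -0.07   -0.01]
  [ -0.08    0.99   -0.06   -0.08   -0.07   -0.06   -0.08   -0.06]
  [ -0.03   -0.05    0.93   -0.04   -0.01   -0.08   -0.05   -0.05]
  [ -0.07   -0.07   -0.10    0.90   -0.10   -0.01   -0.09   -0.04]
  [ -0.08   -0.01   -0.04   -0.03    0.91   -0.05   -0.07   -0.03]
  [ -0.09   -0.02   -0.07   -0.04   -0.02    0.96   -0.10   -0.07]
  [ -0.06   -0.02   -0.02   -0.04   -0.05   -0.08    0.91   -0.02]
  [ -0.08   -0.02   -0.09   -0.04   -0.06   -0.02   -0.02    0.95]
Leontief inverse L = M⁻¹:
  [  1.0623    0.1160    0.1081    0.0918    0.1150    0.1347    0.1316    0.0444]
  [  0.1328    1.0451    0.1150    0.1249    0.1221    0.1090    0.1442    0.0936]
  [  0.0717    0.0744    1.1133    0.0747    0.0449    0.1171    0.0987    0.0793]
  [  0.1313    0.1098    0.1631    1.1547    0.1630    0.0687    0.1647    0.0792]
  [  0.1214    0.0364    0.0805    0.0632    1.1312    0.0912    0.1215    0.0555]
  [  0.1347    0.0515    0.1180    0.0791    0.0633    1.0865    0.1556    0.0995]
  [  0.1014    0.0447    0.0590    0.0732    0.0883    0.1187    1.1419    0.0457]
  [  0.1172    0.0478    0.1327    0.0732    0.0980    0.0588    0.0654    1.0758]
Total output x = L · d:
  x_0 = 1.0623·58 + 0.1160·40 + 0.1081·83 + 0.0918·95 + 0.1150·71 + 0.1347·48 + 0.1316·26 + 0.0444·71 = 105.1473
  x_1 = 0.1328·58 + 1.0451·40 + 0.1150·83 + 0.1249·95 + 0.1221·71 + 0.1090·48 + 0.1442·26 + 0.0936·71 = 95.2139
  x_2 = 0.0717·58 + 0.0744·40 + 1.1133·83 + 0.0747·95 + 0.0449·71 + 0.1171·48 + 0.0987·26 + 0.0793·71 = 123.6435
  x_3 = 0.1313·58 + 0.1098·40 + 0.1631·83 + 1.1547·95 + 0.1630·71 + 0.0687·48 + 0.1647·26 + 0.0792·71 = 160.0169
  x_4 = 0.1214·58 + 0.0364·40 + 0.0805·83 + 0.0632·95 + 1.1312·71 + 0.0912·48 + 0.1215·26 + 0.0555·71 = 112.9699
  x_5 = 0.1347·58 + 0.0515·40 + 0.1180·83 + 0.0791·95 + 0.0633·71 + 1.0865·48 + 0.1556·26 + 0.0995·71 = 94.9397
  x_6 = 0.1014·58 + 0.0447·40 + 0.0590·83 + 0.0732·95 + 0.0883·71 + 0.1187·48 + 1.1419·26 + 0.0457·71 = 64.4188
  x_7 = 0.1172·58 + 0.0478·40 + 0.1327·83 + 0.0732·95 + 0.0980·71 + 0.0588·48 + 0.0654·26 + 1.0758·71 = 114.5369

L[3,6] = 0.1647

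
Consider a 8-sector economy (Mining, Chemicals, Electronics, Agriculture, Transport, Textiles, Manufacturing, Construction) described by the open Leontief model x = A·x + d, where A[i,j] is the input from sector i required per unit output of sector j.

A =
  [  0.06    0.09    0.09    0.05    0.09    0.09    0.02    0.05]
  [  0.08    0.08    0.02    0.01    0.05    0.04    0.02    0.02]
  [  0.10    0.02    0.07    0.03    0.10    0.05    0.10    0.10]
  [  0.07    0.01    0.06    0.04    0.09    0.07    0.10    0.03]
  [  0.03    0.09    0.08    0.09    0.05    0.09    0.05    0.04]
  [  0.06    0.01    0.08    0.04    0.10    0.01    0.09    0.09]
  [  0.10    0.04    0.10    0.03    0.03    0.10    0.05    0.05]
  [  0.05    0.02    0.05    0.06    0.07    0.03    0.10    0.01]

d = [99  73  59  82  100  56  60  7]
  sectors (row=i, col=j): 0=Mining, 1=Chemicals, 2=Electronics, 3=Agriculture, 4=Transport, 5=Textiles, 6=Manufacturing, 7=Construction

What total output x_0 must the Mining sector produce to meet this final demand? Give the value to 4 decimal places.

Form M = I − A:
  [  0.94   -0.09   -0.09   -0.05   -0.09   -0.09   -0.02   -0.05]
  [ -0.08    0.92   -0.02   -0.01   -0.05   -0.04   -0.02   -0.02]
  [ -0.10   -0.02    0.93   -0.03   -0.10   -0.05   -0.10   -0.10]
  [ -0.07   -0.01   -0.06    0.96   -0.09   -0.07   -0.10   -0.03]
  [ -0.03   -0.09   -0.08   -0.09    0.95   -0.09   -0.05   -0.04]
  [ -0.06   -0.01   -0.08   -0.04   -0.10    0.99   -0.09   -0.09]
  [ -0.10   -0.04   -0.10   -0.03   -0.03   -0.10    0.95   -0.05]
  [ -0.05   -0.02   -0.05   -0.06   -0.07   -0.03   -0.10    0.99]
Leontief inverse L = M⁻¹:
  [  1.1297    0.1391    0.1608    0.0964    0.1667    0.1504    0.0878    0.1039]
  [  0.1202    1.1138    0.0610    0.0365    0.0933    0.0770    0.0536    0.0493]
  [  0.1750    0.0728    1.1519    0.0829    0.1793    0.1214    0.1726    0.1562]
  [  0.1337    0.0531    0.1302    1.0834    0.1565    0.1304    0.1607    0.0801]
  [  0.0995    0.1329    0.1478    0.1320    1.1231    0.1479    0.1171    0.0914]
  [  0.1241    0.0538    0.1490    0.0852    0.1661    1.0718    0.1531    0.1369]
  [  0.1683    0.0837    0.1709    0.0728    0.1048    0.1578    1.1150    0.1045]
  [  0.1042    0.0559    0.1077    0.0947    0.1239    0.0821    0.1495    1.0503]
Total output x = L · d:
  x_0 = 1.1297·99 + 0.1391·73 + 0.1608·59 + 0.0964·82 + 0.1667·100 + 0.1504·56 + 0.0878·60 + 0.1039·7 = 170.4789
  x_1 = 0.1202·99 + 1.1138·73 + 0.0610·59 + 0.0365·82 + 0.0933·100 + 0.0770·56 + 0.0536·60 + 0.0493·7 = 117.0089
  x_2 = 0.1750·99 + 0.0728·73 + 1.1519·59 + 0.0829·82 + 0.1793·100 + 0.1214·56 + 0.1726·60 + 0.1562·7 = 133.5756
  x_3 = 0.1337·99 + 0.0531·73 + 0.1302·59 + 1.0834·82 + 0.1565·100 + 0.1304·56 + 0.1607·60 + 0.0801·7 = 146.7974
  x_4 = 0.0995·99 + 0.1329·73 + 0.1478·59 + 0.1320·82 + 1.1231·100 + 0.1479·56 + 0.1171·60 + 0.0914·7 = 167.3610
  x_5 = 0.1241·99 + 0.0538·73 + 0.1490·59 + 0.0852·82 + 0.1661·100 + 1.0718·56 + 0.1531·60 + 0.1369·7 = 118.7636
  x_6 = 0.1683·99 + 0.0837·73 + 0.1709·59 + 0.0728·82 + 0.1048·100 + 0.1578·56 + 1.1150·60 + 0.1045·7 = 125.7664
  x_7 = 0.1042·99 + 0.0559·73 + 0.1077·59 + 0.0947·82 + 0.1239·100 + 0.0821·56 + 0.1495·60 + 1.0503·7 = 61.8238

170.4789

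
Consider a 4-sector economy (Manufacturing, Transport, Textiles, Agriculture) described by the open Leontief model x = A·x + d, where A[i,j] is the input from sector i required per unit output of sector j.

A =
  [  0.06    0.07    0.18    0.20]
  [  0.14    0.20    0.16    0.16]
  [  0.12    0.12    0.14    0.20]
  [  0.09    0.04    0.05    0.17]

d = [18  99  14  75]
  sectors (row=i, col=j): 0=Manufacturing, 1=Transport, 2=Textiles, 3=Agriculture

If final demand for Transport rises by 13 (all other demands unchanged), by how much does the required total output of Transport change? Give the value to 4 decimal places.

Form M = I − A:
  [  0.94   -0.07   -0.18   -0.20]
  [ -0.14    0.80   -0.16   -0.16]
  [ -0.12   -0.12    0.86   -0.20]
  [ -0.09   -0.04   -0.05    0.83]
Leontief inverse L = M⁻¹:
  [  1.1630    0.1654    0.2965    0.3836]
  [  0.2818    1.3450    0.3329    0.4074]
  [  0.2374    0.2333    1.2798    0.4106]
  [  0.1540    0.0968    0.1253    1.2908]
Total output x = L · d:
  x_0 = 1.1630·18 + 0.1654·99 + 0.2965·14 + 0.3836·75 = 70.2317
  x_1 = 0.2818·18 + 1.3450·99 + 0.3329·14 + 0.4074·75 = 173.4391
  x_2 = 0.2374·18 + 0.2333·99 + 1.2798·14 + 0.4106·75 = 76.0746
  x_3 = 0.1540·18 + 0.0968·99 + 0.1253·14 + 1.2908·75 = 110.9183
Δx_1 = L[1,1] · Δd_1 = 1.3450 · 13 = 17.4845

17.4845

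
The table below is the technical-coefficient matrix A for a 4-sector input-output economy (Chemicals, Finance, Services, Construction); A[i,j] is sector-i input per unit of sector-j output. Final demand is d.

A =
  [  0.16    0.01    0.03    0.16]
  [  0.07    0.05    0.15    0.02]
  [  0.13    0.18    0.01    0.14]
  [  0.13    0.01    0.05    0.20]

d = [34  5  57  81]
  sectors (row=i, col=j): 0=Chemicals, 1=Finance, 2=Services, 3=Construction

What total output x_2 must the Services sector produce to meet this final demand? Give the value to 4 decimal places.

87.7748

Form M = I − A:
  [  0.84   -0.01   -0.03   -0.16]
  [ -0.07    0.95   -0.15   -0.02]
  [ -0.13   -0.18    0.99   -0.14]
  [ -0.13   -0.01   -0.05    0.80]
Leontief inverse L = M⁻¹:
  [  1.2411    0.0261    0.0546    0.2584]
  [  0.1303    1.0877    0.1730    0.0835]
  [  0.2173    0.2055    1.0596    0.2340]
  [  0.2169    0.0307    0.0773    1.3077]
Total output x = L · d:
  x_0 = 1.2411·34 + 0.0261·5 + 0.0546·57 + 0.2584·81 = 66.3746
  x_1 = 0.1303·34 + 1.0877·5 + 0.1730·57 + 0.0835·81 = 26.4942
  x_2 = 0.2173·34 + 0.2055·5 + 1.0596·57 + 0.2340·81 = 87.7748
  x_3 = 0.2169·34 + 0.0307·5 + 0.0773·57 + 1.3077·81 = 117.8530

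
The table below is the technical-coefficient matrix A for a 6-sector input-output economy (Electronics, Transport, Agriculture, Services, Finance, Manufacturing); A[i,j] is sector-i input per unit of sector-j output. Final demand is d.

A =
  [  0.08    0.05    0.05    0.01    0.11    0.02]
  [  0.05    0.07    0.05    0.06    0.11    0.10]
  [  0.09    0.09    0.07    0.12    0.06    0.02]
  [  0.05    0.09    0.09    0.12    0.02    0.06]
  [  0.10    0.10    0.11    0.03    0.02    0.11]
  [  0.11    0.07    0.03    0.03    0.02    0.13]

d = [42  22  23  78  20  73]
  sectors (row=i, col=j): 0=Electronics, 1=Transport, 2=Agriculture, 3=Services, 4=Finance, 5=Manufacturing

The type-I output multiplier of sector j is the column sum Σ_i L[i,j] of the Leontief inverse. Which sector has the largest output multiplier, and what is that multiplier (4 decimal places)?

Electronics (1.8190)

Form M = I − A:
  [  0.92   -0.05   -0.05   -0.01   -0.11   -0.02]
  [ -0.05    0.93   -0.05   -0.06   -0.11   -0.10]
  [ -0.09   -0.09    0.93   -0.12   -0.06   -0.02]
  [ -0.05   -0.09   -0.09    0.88   -0.02   -0.06]
  [ -0.10   -0.10   -0.11   -0.03    0.98   -0.11]
  [ -0.11   -0.07   -0.03   -0.03   -0.02    0.87]
Leontief inverse L = M⁻¹:
  [  1.1255    0.0927    0.0881    0.0381    0.1441    0.0594]
  [  0.1123    1.1292    0.0997    0.1025    0.1508    0.1608]
  [  0.1475    0.1501    1.1228    0.1711    0.1071    0.0718]
  [  0.1054    0.1477    0.1381    1.1724    0.0631    0.1114]
  [  0.1645    0.1591    0.1569    0.0763    1.0713    0.1664]
  [  0.1638    0.1165    0.0663    0.0611    0.0609    1.1800]
Total output x = L · d:
  x_0 = 1.1255·42 + 0.0927·22 + 0.0881·23 + 0.0381·78 + 0.1441·20 + 0.0594·73 = 61.5228
  x_1 = 0.1123·42 + 1.1292·22 + 0.0997·23 + 0.1025·78 + 0.1508·20 + 0.1608·73 = 54.6015
  x_2 = 0.1475·42 + 0.1501·22 + 1.1228·23 + 0.1711·78 + 0.1071·20 + 0.0718·73 = 56.0526
  x_3 = 0.1054·42 + 0.1477·22 + 0.1381·23 + 1.1724·78 + 0.0631·20 + 0.1114·73 = 111.6949
  x_4 = 0.1645·42 + 0.1591·22 + 0.1569·23 + 0.0763·78 + 1.0713·20 + 0.1664·73 = 53.5404
  x_5 = 0.1638·42 + 0.1165·22 + 0.0663·23 + 0.0611·78 + 0.0609·20 + 1.1800·73 = 103.0952
Output multipliers (column sums of L):
  Electronics: 1.8190
  Transport: 1.7952
  Agriculture: 1.6719
  Services: 1.6215
  Finance: 1.5973
  Manufacturing: 1.7498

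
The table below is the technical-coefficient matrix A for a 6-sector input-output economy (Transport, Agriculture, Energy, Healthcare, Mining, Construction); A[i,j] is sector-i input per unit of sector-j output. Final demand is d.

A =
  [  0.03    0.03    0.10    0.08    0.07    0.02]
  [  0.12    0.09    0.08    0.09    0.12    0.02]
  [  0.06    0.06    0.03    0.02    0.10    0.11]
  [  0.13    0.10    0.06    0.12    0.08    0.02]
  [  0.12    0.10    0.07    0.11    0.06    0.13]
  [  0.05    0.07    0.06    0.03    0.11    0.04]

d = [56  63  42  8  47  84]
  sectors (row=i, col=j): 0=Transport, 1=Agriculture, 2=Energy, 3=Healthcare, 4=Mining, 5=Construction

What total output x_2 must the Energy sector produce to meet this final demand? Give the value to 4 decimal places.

79.8769

Form M = I − A:
  [  0.97   -0.03   -0.10   -0.08   -0.07   -0.02]
  [ -0.12    0.91   -0.08   -0.09   -0.12   -0.02]
  [ -0.06   -0.06    0.97   -0.02   -0.10   -0.11]
  [ -0.13   -0.10   -0.06    0.88   -0.08   -0.02]
  [ -0.12   -0.10   -0.07   -0.11    0.94   -0.13]
  [ -0.05   -0.07   -0.06   -0.03   -0.11    0.96]
Leontief inverse L = M⁻¹:
  [  1.0843    0.0769    0.1385    0.1270    0.1231    0.0594]
  [  0.2044    1.1619    0.1467    0.1687    0.2024    0.0762]
  [  0.1181    0.1123    1.0779    0.0721    0.1617    0.1517]
  [  0.2129    0.1701    0.1260    1.1985    0.1611    0.0692]
  [  0.2090    0.1785    0.1429    0.1912    1.1553    0.1849]
  [  0.1094    0.1215    0.1056    0.0828    0.1687    1.0831]
Total output x = L · d:
  x_0 = 1.0843·56 + 0.0769·63 + 0.1385·42 + 0.1270·8 + 0.1231·47 + 0.0594·84 = 83.1746
  x_1 = 0.2044·56 + 1.1619·63 + 0.1467·42 + 0.1687·8 + 0.2024·47 + 0.0762·84 = 108.0716
  x_2 = 0.1181·56 + 0.1123·63 + 1.0779·42 + 0.0721·8 + 0.1617·47 + 0.1517·84 = 79.8769
  x_3 = 0.2129·56 + 0.1701·63 + 0.1260·42 + 1.1985·8 + 0.1611·47 + 0.0692·84 = 50.9012
  x_4 = 0.2090·56 + 0.1785·63 + 0.1429·42 + 0.1912·8 + 1.1553·47 + 0.1849·84 = 100.3098
  x_5 = 0.1094·56 + 0.1215·63 + 0.1056·42 + 0.0828·8 + 0.1687·47 + 1.0831·84 = 117.7890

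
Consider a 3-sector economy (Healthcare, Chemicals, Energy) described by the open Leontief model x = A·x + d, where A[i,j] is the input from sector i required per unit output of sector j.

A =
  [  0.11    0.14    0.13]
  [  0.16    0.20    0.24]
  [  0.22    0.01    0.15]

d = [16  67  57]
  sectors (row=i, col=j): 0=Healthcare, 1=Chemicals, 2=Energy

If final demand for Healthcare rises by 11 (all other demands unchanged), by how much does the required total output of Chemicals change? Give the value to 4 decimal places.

3.7518

Form M = I − A:
  [  0.89   -0.14   -0.13]
  [ -0.16    0.80   -0.24]
  [ -0.22   -0.01    0.85]
Leontief inverse L = M⁻¹:
  [  1.2241    0.2173    0.2486]
  [  0.3411    1.3150    0.4235]
  [  0.3208    0.0717    1.2458]
Total output x = L · d:
  x_0 = 1.2241·16 + 0.2173·67 + 0.2486·57 = 48.3158
  x_1 = 0.3411·16 + 1.3150·67 + 0.4235·57 = 117.6978
  x_2 = 0.3208·16 + 0.0717·67 + 1.2458·57 = 80.9488
Δx_1 = L[1,0] · Δd_0 = 0.3411 · 11 = 3.7518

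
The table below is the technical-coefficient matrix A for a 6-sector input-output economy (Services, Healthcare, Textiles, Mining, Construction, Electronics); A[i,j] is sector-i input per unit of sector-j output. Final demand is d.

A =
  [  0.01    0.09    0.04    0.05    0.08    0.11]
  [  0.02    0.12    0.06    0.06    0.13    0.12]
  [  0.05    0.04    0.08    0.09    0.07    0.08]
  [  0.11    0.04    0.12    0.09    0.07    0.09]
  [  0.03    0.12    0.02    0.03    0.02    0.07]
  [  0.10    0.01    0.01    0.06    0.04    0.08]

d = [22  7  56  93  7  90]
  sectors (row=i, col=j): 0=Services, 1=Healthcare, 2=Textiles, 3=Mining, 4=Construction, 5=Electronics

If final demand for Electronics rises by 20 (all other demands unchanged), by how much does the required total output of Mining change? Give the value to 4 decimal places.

3.3504

Form M = I − A:
  [  0.99   -0.09   -0.04   -0.05   -0.08   -0.11]
  [ -0.02    0.88   -0.06   -0.06   -0.13   -0.12]
  [ -0.05   -0.04    0.92   -0.09   -0.07   -0.08]
  [ -0.11   -0.04   -0.12    0.91   -0.07   -0.09]
  [ -0.03   -0.12   -0.02   -0.03    0.98   -0.07]
  [ -0.10   -0.01   -0.01   -0.06   -0.04    0.92]
Leontief inverse L = M⁻¹:
  [  1.0466    0.1326    0.0701    0.0881    0.1211    0.1664]
  [  0.0665    1.1802    0.1004    0.1104    0.1850    0.1955]
  [  0.0907    0.0833    1.1178    0.1340    0.1136    0.1407]
  [  0.1584    0.0950    0.1671    1.1456    0.1261    0.1675]
  [  0.0560    0.1561    0.0448    0.0604    1.0580    0.1174]
  [  0.1282    0.0411    0.0337    0.0896    0.0706    1.1247]
Total output x = L · d:
  x_0 = 1.0466·22 + 0.1326·7 + 0.0701·56 + 0.0881·93 + 0.1211·7 + 0.1664·90 = 51.8973
  x_1 = 0.0665·22 + 1.1802·7 + 0.1004·56 + 0.1104·93 + 0.1850·7 + 0.1955·90 = 44.5050
  x_2 = 0.0907·22 + 0.0833·7 + 1.1178·56 + 0.1340·93 + 0.1136·7 + 0.1407·90 = 91.0964
  x_3 = 0.1584·22 + 0.0950·7 + 0.1671·56 + 1.1456·93 + 0.1261·7 + 0.1675·90 = 136.0046
  x_4 = 0.0560·22 + 0.1561·7 + 0.0448·56 + 0.0604·93 + 1.0580·7 + 0.1174·90 = 28.4213
  x_5 = 0.1282·22 + 0.0411·7 + 0.0337·56 + 0.0896·93 + 0.0706·7 + 1.1247·90 = 115.0466
Δx_3 = L[3,5] · Δd_5 = 0.1675 · 20 = 3.3504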